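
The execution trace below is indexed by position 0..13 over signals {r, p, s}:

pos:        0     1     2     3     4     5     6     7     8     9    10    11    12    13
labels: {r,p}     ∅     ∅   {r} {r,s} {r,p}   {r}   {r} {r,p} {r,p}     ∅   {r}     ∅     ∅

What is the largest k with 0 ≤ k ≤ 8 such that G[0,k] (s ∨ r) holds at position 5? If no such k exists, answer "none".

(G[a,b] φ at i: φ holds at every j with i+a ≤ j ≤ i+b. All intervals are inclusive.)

4

(s ∨ r) must hold from j=5 onward; find where it first fails.
  j=5: holds
  j=6: holds
  j=7: holds
  j=8: holds
  j=9: holds
  j=10: fails
Holds on [5,9], so largest k = 4.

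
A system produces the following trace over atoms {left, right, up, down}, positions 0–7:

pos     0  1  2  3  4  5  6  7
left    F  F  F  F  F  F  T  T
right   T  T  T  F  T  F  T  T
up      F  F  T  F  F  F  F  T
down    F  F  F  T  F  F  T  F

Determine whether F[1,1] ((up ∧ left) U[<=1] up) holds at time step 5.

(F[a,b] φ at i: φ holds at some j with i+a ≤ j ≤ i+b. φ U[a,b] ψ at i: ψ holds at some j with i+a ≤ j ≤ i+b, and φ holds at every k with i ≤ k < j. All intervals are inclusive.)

Check ((up ∧ left) U[<=1] up) at each j in [6,6]:
  j=6: fails
No position in the window satisfies it → formula fails.

Does not hold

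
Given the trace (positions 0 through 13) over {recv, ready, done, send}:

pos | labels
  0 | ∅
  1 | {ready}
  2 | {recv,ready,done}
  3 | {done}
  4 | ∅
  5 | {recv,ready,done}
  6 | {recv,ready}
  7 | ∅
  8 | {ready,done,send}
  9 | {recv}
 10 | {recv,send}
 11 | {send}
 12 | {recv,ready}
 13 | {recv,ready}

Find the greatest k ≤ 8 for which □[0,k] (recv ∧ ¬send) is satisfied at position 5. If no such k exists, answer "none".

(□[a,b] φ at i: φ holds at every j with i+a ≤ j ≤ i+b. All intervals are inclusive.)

1

(recv ∧ ¬send) must hold from j=5 onward; find where it first fails.
  j=5: holds
  j=6: holds
  j=7: fails
Holds on [5,6], so largest k = 1.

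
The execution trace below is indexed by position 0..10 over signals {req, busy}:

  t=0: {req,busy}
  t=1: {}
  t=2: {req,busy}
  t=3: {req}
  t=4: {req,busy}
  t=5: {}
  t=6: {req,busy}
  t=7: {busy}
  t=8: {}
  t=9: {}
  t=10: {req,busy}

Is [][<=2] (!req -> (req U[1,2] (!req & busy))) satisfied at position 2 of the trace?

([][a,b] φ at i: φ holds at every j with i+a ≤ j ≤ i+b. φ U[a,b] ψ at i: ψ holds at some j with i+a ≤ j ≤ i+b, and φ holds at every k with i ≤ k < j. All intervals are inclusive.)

Holds

Check (!req -> (req U[1,2] (!req & busy))) at every j in [2,4]:
  j=2: antecedent false → ✓
  j=3: antecedent false → ✓
  j=4: antecedent false → ✓
All positions satisfy it → formula holds.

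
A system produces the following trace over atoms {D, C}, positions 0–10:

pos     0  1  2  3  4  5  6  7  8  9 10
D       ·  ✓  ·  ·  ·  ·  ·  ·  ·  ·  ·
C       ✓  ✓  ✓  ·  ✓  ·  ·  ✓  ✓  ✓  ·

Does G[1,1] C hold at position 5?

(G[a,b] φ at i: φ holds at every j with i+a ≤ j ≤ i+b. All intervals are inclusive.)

Does not hold

Check C at every j in [6,6]:
  j=6: false
Fails at j=6 → formula fails.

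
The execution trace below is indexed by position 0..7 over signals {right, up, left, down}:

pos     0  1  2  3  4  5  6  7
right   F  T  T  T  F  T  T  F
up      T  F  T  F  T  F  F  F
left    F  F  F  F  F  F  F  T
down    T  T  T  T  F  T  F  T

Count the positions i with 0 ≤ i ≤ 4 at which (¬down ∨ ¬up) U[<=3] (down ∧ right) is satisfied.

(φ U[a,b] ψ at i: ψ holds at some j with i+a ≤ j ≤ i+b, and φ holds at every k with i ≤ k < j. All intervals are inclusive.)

4

Evaluate at each i in [0,4]:
  i=0: ✗ (lhs fails at k=0 before rhs at j=1)
  i=1: ✓ (rhs at j=1)
  i=2: ✓ (rhs at j=2)
  i=3: ✓ (rhs at j=3)
  i=4: ✓ (rhs at j=5; lhs holds on [4,4])
Positions where it holds: {1, 2, 3, 4} → 4.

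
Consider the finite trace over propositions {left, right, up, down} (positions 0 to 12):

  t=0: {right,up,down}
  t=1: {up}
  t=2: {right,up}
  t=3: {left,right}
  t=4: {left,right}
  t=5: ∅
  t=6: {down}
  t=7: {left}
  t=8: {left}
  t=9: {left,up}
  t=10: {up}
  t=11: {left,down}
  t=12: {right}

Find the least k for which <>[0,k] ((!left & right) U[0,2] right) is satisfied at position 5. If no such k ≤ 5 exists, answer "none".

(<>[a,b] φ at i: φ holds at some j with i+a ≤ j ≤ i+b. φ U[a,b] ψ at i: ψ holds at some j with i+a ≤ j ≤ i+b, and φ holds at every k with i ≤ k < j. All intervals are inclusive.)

Scan j = 5,6,… for ((!left & right) U[0,2] right):
  j=5: fails
  j=6: fails
  j=7: fails
  j=8: fails
  j=9: fails
  j=10: fails
No j in [5,10] satisfies it → none.

none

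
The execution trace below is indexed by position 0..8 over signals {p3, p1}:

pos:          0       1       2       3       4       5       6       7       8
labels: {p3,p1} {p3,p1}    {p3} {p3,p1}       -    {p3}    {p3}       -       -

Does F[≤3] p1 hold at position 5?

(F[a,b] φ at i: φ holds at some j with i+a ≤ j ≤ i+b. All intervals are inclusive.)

No

Check p1 at each j in [5,8]:
  j=5: false
  j=6: false
  j=7: false
  j=8: false
No position in the window satisfies it → formula fails.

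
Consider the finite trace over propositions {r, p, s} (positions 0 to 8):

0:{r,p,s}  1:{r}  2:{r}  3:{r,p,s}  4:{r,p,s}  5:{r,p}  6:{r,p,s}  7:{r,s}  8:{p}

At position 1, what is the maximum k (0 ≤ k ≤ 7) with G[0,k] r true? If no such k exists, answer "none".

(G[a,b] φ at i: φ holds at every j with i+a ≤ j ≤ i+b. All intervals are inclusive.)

r must hold from j=1 onward; find where it first fails.
  j=1: holds
  j=2: holds
  j=3: holds
  j=4: holds
  j=5: holds
  j=6: holds
  j=7: holds
  j=8: fails
Holds on [1,7], so largest k = 6.

6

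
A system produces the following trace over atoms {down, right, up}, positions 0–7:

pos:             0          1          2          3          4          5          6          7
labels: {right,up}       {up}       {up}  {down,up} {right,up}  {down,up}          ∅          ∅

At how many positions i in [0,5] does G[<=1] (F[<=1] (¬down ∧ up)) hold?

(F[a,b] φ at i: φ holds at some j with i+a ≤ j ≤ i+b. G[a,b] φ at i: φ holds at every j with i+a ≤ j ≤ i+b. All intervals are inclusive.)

4

Evaluate at each i in [0,5]:
  i=0: ✓ (all of [0,1])
  i=1: ✓ (all of [1,2])
  i=2: ✓ (all of [2,3])
  i=3: ✓ (all of [3,4])
  i=4: ✗ (fails at j=5)
  i=5: ✗ (fails at j=5)
Positions where it holds: {0, 1, 2, 3} → 4.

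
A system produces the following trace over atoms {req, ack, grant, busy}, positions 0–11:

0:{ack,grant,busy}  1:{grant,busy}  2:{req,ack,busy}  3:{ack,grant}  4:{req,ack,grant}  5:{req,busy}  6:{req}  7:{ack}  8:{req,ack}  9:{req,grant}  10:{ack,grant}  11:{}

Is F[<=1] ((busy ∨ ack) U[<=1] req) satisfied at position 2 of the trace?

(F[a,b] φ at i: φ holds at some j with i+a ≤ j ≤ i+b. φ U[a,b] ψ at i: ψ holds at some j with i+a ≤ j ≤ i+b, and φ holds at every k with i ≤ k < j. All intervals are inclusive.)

Yes

Check ((busy ∨ ack) U[<=1] req) at each j in [2,3]:
  j=2: holds
  j=3: holds
Found at j=2 → formula holds.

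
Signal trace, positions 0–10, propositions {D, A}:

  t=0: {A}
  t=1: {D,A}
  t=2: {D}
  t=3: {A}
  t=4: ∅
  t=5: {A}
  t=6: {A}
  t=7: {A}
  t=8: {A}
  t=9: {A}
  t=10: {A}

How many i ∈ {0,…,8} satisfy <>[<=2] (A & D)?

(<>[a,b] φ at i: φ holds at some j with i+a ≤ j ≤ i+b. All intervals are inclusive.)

2

Evaluate at each i in [0,8]:
  i=0: ✓ (witness j=1)
  i=1: ✓ (witness j=1)
  i=2: ✗ (none in [2,4])
  i=3: ✗ (none in [3,5])
  i=4: ✗ (none in [4,6])
  i=5: ✗ (none in [5,7])
  i=6: ✗ (none in [6,8])
  i=7: ✗ (none in [7,9])
  i=8: ✗ (none in [8,10])
Positions where it holds: {0, 1} → 2.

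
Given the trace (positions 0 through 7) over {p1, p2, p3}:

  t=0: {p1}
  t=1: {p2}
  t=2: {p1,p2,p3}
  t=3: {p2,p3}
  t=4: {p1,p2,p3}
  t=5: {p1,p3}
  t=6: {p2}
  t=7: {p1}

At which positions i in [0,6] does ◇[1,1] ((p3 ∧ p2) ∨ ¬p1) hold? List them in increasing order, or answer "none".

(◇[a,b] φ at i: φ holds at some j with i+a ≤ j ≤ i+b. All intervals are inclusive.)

Evaluate at each i in [0,6]:
  i=0: ✓ (witness j=1)
  i=1: ✓ (witness j=2)
  i=2: ✓ (witness j=3)
  i=3: ✓ (witness j=4)
  i=4: ✗ (none in [5,5])
  i=5: ✓ (witness j=6)
  i=6: ✗ (none in [7,7])

0, 1, 2, 3, 5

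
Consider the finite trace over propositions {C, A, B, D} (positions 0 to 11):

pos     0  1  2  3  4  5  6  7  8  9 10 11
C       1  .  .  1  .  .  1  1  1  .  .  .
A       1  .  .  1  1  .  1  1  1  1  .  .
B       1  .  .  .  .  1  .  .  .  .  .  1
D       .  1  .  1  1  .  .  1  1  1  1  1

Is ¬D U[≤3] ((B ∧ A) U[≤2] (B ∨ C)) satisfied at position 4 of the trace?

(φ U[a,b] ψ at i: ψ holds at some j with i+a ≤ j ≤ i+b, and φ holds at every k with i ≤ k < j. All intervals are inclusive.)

Need some j in [4,7] with ((B ∧ A) U[≤2] (B ∨ C)), and ¬D at every k in [4,j-1].
  j=4: ((B ∧ A) U[≤2] (B ∨ C)) — fails.
  j=5: ((B ∧ A) U[≤2] (B ∨ C)) holds, but ¬D fails at k=4 → not this j.
  j=6: ((B ∧ A) U[≤2] (B ∨ C)) holds, but ¬D fails at k=4 → not this j.
  j=7: ((B ∧ A) U[≤2] (B ∨ C)) holds, but ¬D fails at k=4 → not this j.
No j in the window works → until fails.

False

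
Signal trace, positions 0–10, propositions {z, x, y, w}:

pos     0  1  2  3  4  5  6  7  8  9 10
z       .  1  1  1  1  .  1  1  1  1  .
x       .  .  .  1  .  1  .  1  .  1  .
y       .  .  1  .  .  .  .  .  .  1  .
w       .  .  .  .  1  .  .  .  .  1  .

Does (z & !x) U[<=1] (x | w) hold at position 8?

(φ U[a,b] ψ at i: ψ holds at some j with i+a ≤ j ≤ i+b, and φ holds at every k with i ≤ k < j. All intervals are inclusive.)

Need some j in [8,9] with (x | w), and (z & !x) at every k in [8,j-1].
  j=8: (x | w) false.
  j=9: (x | w) holds; (z & !x) holds at every k in [8,8] → satisfied.

Holds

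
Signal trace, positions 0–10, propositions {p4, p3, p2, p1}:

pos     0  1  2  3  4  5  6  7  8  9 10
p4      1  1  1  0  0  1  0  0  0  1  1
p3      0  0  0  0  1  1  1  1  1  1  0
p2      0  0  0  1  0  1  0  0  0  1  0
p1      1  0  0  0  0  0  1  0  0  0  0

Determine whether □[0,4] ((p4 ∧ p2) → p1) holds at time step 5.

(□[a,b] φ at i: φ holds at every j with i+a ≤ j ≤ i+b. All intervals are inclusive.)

No

Check ((p4 ∧ p2) → p1) at every j in [5,9]:
  j=5: antecedent true; consequent false → ✗
  j=6: antecedent false → ✓
  j=7: antecedent false → ✓
  j=8: antecedent false → ✓
  j=9: antecedent true; consequent false → ✗
Fails at j=5 → formula fails.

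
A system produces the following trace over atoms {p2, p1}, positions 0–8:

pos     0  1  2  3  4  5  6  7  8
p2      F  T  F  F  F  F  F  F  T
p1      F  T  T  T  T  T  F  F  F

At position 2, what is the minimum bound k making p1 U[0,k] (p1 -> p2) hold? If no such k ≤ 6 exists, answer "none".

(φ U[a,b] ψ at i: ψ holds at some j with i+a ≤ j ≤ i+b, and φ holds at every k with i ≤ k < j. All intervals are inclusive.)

4

Need earliest j ≥ 2 with (p1 -> p2), and p1 at every k in [2,j-1].
  j=2: rhs fails.
  j=3: rhs fails.
  j=4: rhs fails.
  j=5: rhs fails.
  j=6: rhs holds; lhs holds on [2,5]. k = 4.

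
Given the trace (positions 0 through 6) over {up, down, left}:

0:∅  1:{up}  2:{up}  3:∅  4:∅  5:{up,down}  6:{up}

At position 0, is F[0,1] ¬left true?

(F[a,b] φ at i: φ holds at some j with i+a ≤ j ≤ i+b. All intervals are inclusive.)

Check ¬left at each j in [0,1]:
  j=0: true
  j=1: true
Found at j=0 → formula holds.

Yes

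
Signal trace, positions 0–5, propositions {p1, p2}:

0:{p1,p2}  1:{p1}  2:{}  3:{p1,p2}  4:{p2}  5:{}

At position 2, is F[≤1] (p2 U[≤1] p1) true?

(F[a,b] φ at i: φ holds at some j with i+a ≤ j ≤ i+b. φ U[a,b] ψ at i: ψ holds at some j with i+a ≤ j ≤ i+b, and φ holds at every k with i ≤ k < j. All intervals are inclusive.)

Check (p2 U[≤1] p1) at each j in [2,3]:
  j=2: fails
  j=3: holds
Found at j=3 → formula holds.

Yes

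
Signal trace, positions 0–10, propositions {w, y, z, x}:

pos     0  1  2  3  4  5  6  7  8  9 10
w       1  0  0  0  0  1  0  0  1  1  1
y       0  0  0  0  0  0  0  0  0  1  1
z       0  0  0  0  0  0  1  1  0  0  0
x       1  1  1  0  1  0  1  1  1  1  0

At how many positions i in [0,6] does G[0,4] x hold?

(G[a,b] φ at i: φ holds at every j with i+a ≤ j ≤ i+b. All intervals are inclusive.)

Evaluate at each i in [0,6]:
  i=0: ✗ (fails at j=3)
  i=1: ✗ (fails at j=3)
  i=2: ✗ (fails at j=3)
  i=3: ✗ (fails at j=3)
  i=4: ✗ (fails at j=5)
  i=5: ✗ (fails at j=5)
  i=6: ✗ (fails at j=10)
Positions where it holds: {} → 0.

0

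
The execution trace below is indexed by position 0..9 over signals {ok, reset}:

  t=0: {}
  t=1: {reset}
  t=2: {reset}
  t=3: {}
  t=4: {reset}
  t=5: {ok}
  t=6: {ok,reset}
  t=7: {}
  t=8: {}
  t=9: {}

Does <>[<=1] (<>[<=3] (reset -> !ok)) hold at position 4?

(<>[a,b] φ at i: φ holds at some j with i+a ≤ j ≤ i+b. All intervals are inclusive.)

Check <>[<=3] (reset -> !ok) at each j in [4,5]:
  j=4: holds (witness at 4)
  j=5: holds (witness at 5)
Found at j=4 → formula holds.

True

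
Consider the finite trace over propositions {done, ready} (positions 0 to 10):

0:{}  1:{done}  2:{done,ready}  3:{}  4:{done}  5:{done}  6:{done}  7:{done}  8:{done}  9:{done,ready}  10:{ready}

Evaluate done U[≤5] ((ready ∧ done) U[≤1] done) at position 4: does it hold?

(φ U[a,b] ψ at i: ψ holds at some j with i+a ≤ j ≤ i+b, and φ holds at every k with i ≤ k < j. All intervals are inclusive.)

Need some j in [4,9] with ((ready ∧ done) U[≤1] done), and done at every k in [4,j-1].
  j=4: ((ready ∧ done) U[≤1] done) holds; no prefix to check → satisfied.

Holds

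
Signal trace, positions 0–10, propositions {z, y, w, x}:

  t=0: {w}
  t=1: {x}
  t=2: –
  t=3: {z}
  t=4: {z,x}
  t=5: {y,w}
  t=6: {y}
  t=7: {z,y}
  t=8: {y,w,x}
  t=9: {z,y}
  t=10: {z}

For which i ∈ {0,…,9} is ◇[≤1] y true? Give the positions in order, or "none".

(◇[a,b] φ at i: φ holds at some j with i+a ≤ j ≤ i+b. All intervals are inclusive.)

4, 5, 6, 7, 8, 9

Evaluate at each i in [0,9]:
  i=0: ✗ (none in [0,1])
  i=1: ✗ (none in [1,2])
  i=2: ✗ (none in [2,3])
  i=3: ✗ (none in [3,4])
  i=4: ✓ (witness j=5)
  i=5: ✓ (witness j=5)
  i=6: ✓ (witness j=6)
  i=7: ✓ (witness j=7)
  i=8: ✓ (witness j=8)
  i=9: ✓ (witness j=9)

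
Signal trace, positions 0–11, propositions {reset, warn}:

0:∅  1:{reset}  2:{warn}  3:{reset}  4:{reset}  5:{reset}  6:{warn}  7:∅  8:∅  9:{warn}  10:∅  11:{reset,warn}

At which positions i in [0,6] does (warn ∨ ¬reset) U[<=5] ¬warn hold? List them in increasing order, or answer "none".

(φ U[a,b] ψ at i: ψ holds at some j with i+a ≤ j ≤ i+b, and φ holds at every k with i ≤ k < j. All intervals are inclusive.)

0, 1, 2, 3, 4, 5, 6

Evaluate at each i in [0,6]:
  i=0: ✓ (rhs at j=0)
  i=1: ✓ (rhs at j=1)
  i=2: ✓ (rhs at j=3; lhs holds on [2,2])
  i=3: ✓ (rhs at j=3)
  i=4: ✓ (rhs at j=4)
  i=5: ✓ (rhs at j=5)
  i=6: ✓ (rhs at j=7; lhs holds on [6,6])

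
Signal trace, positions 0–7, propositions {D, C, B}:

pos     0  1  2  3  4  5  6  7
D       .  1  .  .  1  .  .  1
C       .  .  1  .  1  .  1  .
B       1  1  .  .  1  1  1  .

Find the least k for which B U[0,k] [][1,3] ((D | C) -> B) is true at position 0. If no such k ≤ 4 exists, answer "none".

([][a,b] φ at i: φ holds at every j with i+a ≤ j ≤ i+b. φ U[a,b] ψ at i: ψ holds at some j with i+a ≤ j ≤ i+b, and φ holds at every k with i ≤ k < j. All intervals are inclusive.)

Need earliest j ≥ 0 with [][1,3] ((D | C) -> B), and B at every k in [0,j-1].
  j=0: rhs fails.
  j=1: rhs fails.
  j=2: rhs holds; lhs holds on [0,1]. k = 2.

2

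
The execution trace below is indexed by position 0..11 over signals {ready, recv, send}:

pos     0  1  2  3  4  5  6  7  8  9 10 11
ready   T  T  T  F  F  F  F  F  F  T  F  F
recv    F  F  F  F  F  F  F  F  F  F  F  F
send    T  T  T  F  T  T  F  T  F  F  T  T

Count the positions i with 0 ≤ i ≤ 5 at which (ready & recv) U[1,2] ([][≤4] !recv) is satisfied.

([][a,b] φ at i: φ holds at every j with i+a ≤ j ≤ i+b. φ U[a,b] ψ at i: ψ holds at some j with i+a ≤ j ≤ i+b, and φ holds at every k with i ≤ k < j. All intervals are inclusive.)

0

Evaluate at each i in [0,5]:
  i=0: ✗ (lhs fails at k=0 before rhs at j=1)
  i=1: ✗ (lhs fails at k=1 before rhs at j=2)
  i=2: ✗ (lhs fails at k=2 before rhs at j=3)
  i=3: ✗ (lhs fails at k=3 before rhs at j=4)
  i=4: ✗ (lhs fails at k=4 before rhs at j=5)
  i=5: ✗ (lhs fails at k=5 before rhs at j=6)
Positions where it holds: {} → 0.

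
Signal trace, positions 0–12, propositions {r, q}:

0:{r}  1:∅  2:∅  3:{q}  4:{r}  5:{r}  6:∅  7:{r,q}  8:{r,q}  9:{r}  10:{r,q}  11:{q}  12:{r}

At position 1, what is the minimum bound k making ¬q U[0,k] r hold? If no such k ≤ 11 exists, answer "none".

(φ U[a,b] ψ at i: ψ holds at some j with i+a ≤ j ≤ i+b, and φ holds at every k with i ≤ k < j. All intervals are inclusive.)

Need earliest j ≥ 1 with r, and ¬q at every k in [1,j-1].
  j=1: rhs fails.
  j=2: rhs fails.
  j=3: rhs fails.
  j=4: rhs holds but lhs fails at k=3.
  j=5: rhs holds but lhs fails at k=3.
  j=6: rhs fails.
  j=7: rhs holds but lhs fails at k=3.
  j=8: rhs holds but lhs fails at k=3.
  j=9: rhs holds but lhs fails at k=3.
  j=10: rhs holds but lhs fails at k=3.
  j=11: rhs fails.
  j=12: rhs holds but lhs fails at k=3.
No witness within the range → none.

none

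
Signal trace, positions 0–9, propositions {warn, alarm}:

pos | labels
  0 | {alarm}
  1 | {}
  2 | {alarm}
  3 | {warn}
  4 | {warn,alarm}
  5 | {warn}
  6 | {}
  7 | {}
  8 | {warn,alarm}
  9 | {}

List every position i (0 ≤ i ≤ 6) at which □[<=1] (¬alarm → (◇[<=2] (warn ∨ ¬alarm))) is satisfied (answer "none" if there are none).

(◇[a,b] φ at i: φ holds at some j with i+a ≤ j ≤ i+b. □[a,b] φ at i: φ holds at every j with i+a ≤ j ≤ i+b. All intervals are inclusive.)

Evaluate at each i in [0,6]:
  i=0: ✓ (all of [0,1])
  i=1: ✓ (all of [1,2])
  i=2: ✓ (all of [2,3])
  i=3: ✓ (all of [3,4])
  i=4: ✓ (all of [4,5])
  i=5: ✓ (all of [5,6])
  i=6: ✓ (all of [6,7])

0, 1, 2, 3, 4, 5, 6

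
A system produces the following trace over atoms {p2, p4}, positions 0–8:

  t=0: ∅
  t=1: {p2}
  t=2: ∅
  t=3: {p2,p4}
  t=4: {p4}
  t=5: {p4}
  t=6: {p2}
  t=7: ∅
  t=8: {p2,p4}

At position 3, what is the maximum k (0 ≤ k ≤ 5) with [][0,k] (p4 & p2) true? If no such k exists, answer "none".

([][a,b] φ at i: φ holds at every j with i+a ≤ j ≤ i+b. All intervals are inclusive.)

(p4 & p2) must hold from j=3 onward; find where it first fails.
  j=3: holds
  j=4: fails
Holds on [3,3], so largest k = 0.

0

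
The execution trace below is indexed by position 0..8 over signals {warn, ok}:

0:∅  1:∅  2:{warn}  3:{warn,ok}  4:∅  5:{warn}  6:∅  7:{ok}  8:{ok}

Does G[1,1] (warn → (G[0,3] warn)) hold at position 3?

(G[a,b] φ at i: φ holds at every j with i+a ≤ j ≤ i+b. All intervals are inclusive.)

Holds

Check (warn → (G[0,3] warn)) at every j in [4,4]:
  j=4: antecedent false → ✓
All positions satisfy it → formula holds.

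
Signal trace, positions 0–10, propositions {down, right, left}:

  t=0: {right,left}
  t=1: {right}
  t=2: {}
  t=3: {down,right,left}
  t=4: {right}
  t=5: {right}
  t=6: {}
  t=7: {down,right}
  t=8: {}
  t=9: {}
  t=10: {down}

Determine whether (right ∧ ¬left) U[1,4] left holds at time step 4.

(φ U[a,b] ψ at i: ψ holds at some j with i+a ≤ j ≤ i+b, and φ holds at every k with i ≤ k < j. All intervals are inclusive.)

No

Need some j in [5,8] with left, and (right ∧ ¬left) at every k in [4,j-1].
  j=5: left false.
  j=6: left false.
  j=7: left false.
  j=8: left false.
No j in the window works → until fails.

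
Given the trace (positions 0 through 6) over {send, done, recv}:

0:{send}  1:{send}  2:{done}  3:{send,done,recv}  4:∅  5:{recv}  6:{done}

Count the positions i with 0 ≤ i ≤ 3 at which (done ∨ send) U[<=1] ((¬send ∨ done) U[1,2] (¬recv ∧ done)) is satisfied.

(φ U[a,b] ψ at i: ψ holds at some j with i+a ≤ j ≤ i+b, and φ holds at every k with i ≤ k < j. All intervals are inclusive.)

1

Evaluate at each i in [0,3]:
  i=0: ✗ (no rhs in [0,1])
  i=1: ✗ (no rhs in [1,2])
  i=2: ✗ (no rhs in [2,3])
  i=3: ✓ (rhs at j=4; lhs holds on [3,3])
Positions where it holds: {3} → 1.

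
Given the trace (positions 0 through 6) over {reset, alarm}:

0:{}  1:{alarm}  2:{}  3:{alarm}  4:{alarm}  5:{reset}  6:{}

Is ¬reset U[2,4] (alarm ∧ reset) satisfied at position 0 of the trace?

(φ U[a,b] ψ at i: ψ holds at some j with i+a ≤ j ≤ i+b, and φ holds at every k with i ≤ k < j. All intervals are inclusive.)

Need some j in [2,4] with (alarm ∧ reset), and ¬reset at every k in [0,j-1].
  j=2: (alarm ∧ reset) false.
  j=3: (alarm ∧ reset) false.
  j=4: (alarm ∧ reset) false.
No j in the window works → until fails.

False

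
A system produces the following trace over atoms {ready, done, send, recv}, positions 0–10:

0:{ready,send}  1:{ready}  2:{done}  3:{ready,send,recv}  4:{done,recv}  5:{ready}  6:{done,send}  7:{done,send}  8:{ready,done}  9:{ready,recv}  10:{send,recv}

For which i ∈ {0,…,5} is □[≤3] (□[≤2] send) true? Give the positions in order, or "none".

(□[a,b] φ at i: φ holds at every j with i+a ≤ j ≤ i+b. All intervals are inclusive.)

none

Evaluate at each i in [0,5]:
  i=0: ✗ (fails at j=0)
  i=1: ✗ (fails at j=1)
  i=2: ✗ (fails at j=2)
  i=3: ✗ (fails at j=3)
  i=4: ✗ (fails at j=4)
  i=5: ✗ (fails at j=5)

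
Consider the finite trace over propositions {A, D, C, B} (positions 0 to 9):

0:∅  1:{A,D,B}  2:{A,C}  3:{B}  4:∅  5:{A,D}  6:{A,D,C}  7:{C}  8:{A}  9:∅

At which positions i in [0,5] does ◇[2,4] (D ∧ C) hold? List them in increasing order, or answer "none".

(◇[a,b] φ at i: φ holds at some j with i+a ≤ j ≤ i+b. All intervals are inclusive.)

2, 3, 4

Evaluate at each i in [0,5]:
  i=0: ✗ (none in [2,4])
  i=1: ✗ (none in [3,5])
  i=2: ✓ (witness j=6)
  i=3: ✓ (witness j=6)
  i=4: ✓ (witness j=6)
  i=5: ✗ (none in [7,9])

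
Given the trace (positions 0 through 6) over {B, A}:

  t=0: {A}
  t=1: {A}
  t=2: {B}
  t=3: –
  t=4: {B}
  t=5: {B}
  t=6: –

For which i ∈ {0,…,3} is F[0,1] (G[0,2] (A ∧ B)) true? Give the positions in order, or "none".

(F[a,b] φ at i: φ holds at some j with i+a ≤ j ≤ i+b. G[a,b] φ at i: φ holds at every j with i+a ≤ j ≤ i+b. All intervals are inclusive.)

Evaluate at each i in [0,3]:
  i=0: ✗ (none in [0,1])
  i=1: ✗ (none in [1,2])
  i=2: ✗ (none in [2,3])
  i=3: ✗ (none in [3,4])

none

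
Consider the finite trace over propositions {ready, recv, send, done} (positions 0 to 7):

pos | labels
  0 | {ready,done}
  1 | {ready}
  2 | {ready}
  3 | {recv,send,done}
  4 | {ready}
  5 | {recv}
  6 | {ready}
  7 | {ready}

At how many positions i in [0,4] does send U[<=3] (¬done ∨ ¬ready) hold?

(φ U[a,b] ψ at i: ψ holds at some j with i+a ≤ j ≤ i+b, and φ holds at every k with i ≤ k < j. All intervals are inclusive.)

4

Evaluate at each i in [0,4]:
  i=0: ✗ (lhs fails at k=0 before rhs at j=1)
  i=1: ✓ (rhs at j=1)
  i=2: ✓ (rhs at j=2)
  i=3: ✓ (rhs at j=3)
  i=4: ✓ (rhs at j=4)
Positions where it holds: {1, 2, 3, 4} → 4.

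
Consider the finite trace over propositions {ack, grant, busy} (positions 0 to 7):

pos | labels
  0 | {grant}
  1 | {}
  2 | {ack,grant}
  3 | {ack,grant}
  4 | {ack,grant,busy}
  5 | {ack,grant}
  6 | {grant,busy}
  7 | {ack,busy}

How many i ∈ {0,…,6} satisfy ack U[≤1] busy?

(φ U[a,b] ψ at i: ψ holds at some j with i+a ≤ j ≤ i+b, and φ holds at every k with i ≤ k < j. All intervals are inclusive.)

Evaluate at each i in [0,6]:
  i=0: ✗ (no rhs in [0,1])
  i=1: ✗ (no rhs in [1,2])
  i=2: ✗ (no rhs in [2,3])
  i=3: ✓ (rhs at j=4; lhs holds on [3,3])
  i=4: ✓ (rhs at j=4)
  i=5: ✓ (rhs at j=6; lhs holds on [5,5])
  i=6: ✓ (rhs at j=6)
Positions where it holds: {3, 4, 5, 6} → 4.

4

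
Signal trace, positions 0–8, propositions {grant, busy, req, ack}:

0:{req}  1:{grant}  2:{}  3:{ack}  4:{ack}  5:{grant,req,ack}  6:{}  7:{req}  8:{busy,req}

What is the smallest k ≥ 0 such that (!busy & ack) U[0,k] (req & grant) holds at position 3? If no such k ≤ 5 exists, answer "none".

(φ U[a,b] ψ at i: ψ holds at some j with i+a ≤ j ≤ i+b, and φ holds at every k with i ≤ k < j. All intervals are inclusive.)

Need earliest j ≥ 3 with (req & grant), and (!busy & ack) at every k in [3,j-1].
  j=3: rhs fails.
  j=4: rhs fails.
  j=5: rhs holds; lhs holds on [3,4]. k = 2.

2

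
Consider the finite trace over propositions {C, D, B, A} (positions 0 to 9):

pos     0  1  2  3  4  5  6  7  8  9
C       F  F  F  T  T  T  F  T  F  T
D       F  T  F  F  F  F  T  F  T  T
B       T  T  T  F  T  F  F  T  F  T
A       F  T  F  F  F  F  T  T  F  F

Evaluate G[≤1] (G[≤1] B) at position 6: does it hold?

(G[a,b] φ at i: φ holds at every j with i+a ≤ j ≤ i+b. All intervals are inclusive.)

Check G[≤1] B at every j in [6,7]:
  j=6: fails at 6
  j=7: fails at 8
Fails at j=6 → formula fails.

False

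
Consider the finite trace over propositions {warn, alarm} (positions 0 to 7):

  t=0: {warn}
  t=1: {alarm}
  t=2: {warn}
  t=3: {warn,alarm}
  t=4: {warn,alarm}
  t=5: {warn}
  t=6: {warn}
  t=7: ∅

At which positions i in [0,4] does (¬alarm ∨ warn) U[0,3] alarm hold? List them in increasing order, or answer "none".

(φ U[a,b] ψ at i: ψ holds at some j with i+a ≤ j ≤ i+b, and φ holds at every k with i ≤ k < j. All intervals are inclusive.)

Evaluate at each i in [0,4]:
  i=0: ✓ (rhs at j=1; lhs holds on [0,0])
  i=1: ✓ (rhs at j=1)
  i=2: ✓ (rhs at j=3; lhs holds on [2,2])
  i=3: ✓ (rhs at j=3)
  i=4: ✓ (rhs at j=4)

0, 1, 2, 3, 4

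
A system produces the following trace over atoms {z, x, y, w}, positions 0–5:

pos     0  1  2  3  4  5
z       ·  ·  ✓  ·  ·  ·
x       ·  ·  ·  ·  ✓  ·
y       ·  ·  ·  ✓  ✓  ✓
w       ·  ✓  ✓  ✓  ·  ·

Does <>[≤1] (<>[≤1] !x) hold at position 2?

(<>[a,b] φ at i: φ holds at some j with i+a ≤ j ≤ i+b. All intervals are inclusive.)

True

Check <>[≤1] !x at each j in [2,3]:
  j=2: holds (witness at 2)
  j=3: holds (witness at 3)
Found at j=2 → formula holds.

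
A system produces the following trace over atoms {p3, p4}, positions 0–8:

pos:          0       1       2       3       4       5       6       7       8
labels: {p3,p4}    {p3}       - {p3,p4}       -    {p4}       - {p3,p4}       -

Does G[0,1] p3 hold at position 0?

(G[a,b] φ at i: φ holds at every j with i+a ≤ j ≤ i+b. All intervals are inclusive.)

Yes

Check p3 at every j in [0,1]:
  j=0: true
  j=1: true
All positions satisfy it → formula holds.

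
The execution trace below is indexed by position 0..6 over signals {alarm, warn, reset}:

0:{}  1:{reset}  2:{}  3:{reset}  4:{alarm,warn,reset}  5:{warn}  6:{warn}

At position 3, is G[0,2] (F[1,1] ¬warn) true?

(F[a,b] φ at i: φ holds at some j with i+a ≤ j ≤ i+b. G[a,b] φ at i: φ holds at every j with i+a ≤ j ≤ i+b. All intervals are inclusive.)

Does not hold

Check F[1,1] ¬warn at every j in [3,5]:
  j=3: fails (none in [4,4])
  j=4: fails (none in [5,5])
  j=5: fails (none in [6,6])
Fails at j=3 → formula fails.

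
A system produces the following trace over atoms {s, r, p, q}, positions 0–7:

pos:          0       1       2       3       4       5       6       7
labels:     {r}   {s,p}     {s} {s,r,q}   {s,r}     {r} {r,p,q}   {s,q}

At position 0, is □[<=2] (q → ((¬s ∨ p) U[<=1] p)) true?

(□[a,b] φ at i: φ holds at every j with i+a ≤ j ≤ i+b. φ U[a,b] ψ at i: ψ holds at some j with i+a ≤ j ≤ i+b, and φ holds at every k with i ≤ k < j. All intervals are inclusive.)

Holds

Check (q → ((¬s ∨ p) U[<=1] p)) at every j in [0,2]:
  j=0: antecedent false → ✓
  j=1: antecedent false → ✓
  j=2: antecedent false → ✓
All positions satisfy it → formula holds.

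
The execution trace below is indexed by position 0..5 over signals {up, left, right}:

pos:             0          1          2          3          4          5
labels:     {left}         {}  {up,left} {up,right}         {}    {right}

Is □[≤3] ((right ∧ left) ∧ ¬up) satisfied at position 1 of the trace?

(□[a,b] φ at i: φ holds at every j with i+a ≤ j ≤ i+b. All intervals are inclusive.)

Check ((right ∧ left) ∧ ¬up) at every j in [1,4]:
  j=1: false
  j=2: false
  j=3: false
  j=4: false
Fails at j=1 → formula fails.

No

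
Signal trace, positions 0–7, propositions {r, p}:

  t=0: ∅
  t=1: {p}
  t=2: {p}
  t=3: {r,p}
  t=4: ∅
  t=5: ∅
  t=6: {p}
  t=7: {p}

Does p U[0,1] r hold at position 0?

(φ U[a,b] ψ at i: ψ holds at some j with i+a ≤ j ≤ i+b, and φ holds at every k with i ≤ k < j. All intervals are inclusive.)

Need some j in [0,1] with r, and p at every k in [0,j-1].
  j=0: r false.
  j=1: r false.
No j in the window works → until fails.

Does not hold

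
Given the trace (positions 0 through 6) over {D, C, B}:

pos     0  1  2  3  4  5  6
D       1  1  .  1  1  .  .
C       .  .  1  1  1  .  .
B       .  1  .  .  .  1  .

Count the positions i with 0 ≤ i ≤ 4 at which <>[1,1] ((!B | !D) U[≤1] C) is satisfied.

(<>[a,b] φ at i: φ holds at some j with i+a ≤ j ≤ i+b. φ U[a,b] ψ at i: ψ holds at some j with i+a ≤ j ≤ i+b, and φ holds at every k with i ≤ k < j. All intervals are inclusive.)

3

Evaluate at each i in [0,4]:
  i=0: ✗ (none in [1,1])
  i=1: ✓ (witness j=2)
  i=2: ✓ (witness j=3)
  i=3: ✓ (witness j=4)
  i=4: ✗ (none in [5,5])
Positions where it holds: {1, 2, 3} → 3.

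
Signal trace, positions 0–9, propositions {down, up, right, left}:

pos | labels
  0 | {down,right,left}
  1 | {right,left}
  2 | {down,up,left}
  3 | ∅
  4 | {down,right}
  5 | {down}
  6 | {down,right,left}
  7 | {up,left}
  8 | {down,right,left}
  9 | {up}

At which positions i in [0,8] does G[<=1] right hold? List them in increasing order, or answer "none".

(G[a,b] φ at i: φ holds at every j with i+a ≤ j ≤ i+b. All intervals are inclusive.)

0

Evaluate at each i in [0,8]:
  i=0: ✓ (all of [0,1])
  i=1: ✗ (fails at j=2)
  i=2: ✗ (fails at j=2)
  i=3: ✗ (fails at j=3)
  i=4: ✗ (fails at j=5)
  i=5: ✗ (fails at j=5)
  i=6: ✗ (fails at j=7)
  i=7: ✗ (fails at j=7)
  i=8: ✗ (fails at j=9)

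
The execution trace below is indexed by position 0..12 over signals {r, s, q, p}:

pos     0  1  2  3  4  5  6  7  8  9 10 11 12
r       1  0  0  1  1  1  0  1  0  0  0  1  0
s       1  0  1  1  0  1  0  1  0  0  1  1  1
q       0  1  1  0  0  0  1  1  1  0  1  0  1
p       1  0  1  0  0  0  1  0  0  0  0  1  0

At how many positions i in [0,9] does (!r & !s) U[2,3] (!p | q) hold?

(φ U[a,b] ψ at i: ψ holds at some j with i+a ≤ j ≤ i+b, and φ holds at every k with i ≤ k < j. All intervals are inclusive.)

1

Evaluate at each i in [0,9]:
  i=0: ✗ (lhs fails at k=0 before rhs at j=2)
  i=1: ✗ (lhs fails at k=2 before rhs at j=3)
  i=2: ✗ (lhs fails at k=2 before rhs at j=4)
  i=3: ✗ (lhs fails at k=3 before rhs at j=5)
  i=4: ✗ (lhs fails at k=4 before rhs at j=6)
  i=5: ✗ (lhs fails at k=5 before rhs at j=7)
  i=6: ✗ (lhs fails at k=7 before rhs at j=8)
  i=7: ✗ (lhs fails at k=7 before rhs at j=9)
  i=8: ✓ (rhs at j=10; lhs holds on [8,9])
  i=9: ✗ (lhs fails at k=10 before rhs at j=12)
Positions where it holds: {8} → 1.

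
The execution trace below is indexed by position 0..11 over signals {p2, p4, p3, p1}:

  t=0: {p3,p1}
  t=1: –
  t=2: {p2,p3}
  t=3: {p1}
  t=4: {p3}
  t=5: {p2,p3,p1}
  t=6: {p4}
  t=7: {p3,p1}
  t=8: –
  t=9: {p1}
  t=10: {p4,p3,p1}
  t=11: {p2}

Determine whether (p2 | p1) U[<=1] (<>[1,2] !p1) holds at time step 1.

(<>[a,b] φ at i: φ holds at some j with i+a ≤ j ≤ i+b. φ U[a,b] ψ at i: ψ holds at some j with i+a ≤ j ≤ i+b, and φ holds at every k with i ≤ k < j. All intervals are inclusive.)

Yes

Need some j in [1,2] with <>[1,2] !p1, and (p2 | p1) at every k in [1,j-1].
  j=1: <>[1,2] !p1 holds; no prefix to check → satisfied.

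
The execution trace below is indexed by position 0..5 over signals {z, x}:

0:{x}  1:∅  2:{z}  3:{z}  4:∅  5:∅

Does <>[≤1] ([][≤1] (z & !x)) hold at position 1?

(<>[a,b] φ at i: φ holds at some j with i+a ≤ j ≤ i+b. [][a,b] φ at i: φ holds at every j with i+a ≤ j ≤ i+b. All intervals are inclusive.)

Yes

Check [][≤1] (z & !x) at each j in [1,2]:
  j=1: fails at 1
  j=2: holds on [2,3]
Found at j=2 → formula holds.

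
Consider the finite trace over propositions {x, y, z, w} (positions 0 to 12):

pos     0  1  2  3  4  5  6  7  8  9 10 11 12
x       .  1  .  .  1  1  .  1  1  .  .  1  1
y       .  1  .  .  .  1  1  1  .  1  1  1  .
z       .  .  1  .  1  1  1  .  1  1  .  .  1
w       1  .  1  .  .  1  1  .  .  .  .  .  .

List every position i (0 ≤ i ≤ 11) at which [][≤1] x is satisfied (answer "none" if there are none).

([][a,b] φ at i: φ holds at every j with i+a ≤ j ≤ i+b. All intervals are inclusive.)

4, 7, 11

Evaluate at each i in [0,11]:
  i=0: ✗ (fails at j=0)
  i=1: ✗ (fails at j=2)
  i=2: ✗ (fails at j=2)
  i=3: ✗ (fails at j=3)
  i=4: ✓ (all of [4,5])
  i=5: ✗ (fails at j=6)
  i=6: ✗ (fails at j=6)
  i=7: ✓ (all of [7,8])
  i=8: ✗ (fails at j=9)
  i=9: ✗ (fails at j=9)
  i=10: ✗ (fails at j=10)
  i=11: ✓ (all of [11,12])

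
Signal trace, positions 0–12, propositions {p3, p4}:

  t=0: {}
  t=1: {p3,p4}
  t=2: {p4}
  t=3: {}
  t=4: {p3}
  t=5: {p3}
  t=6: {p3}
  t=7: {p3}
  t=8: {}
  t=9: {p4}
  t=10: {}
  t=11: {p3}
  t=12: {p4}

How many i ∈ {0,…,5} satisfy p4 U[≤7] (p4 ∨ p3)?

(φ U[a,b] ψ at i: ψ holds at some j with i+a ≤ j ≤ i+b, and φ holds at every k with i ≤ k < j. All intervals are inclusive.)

Evaluate at each i in [0,5]:
  i=0: ✗ (lhs fails at k=0 before rhs at j=1)
  i=1: ✓ (rhs at j=1)
  i=2: ✓ (rhs at j=2)
  i=3: ✗ (lhs fails at k=3 before rhs at j=4)
  i=4: ✓ (rhs at j=4)
  i=5: ✓ (rhs at j=5)
Positions where it holds: {1, 2, 4, 5} → 4.

4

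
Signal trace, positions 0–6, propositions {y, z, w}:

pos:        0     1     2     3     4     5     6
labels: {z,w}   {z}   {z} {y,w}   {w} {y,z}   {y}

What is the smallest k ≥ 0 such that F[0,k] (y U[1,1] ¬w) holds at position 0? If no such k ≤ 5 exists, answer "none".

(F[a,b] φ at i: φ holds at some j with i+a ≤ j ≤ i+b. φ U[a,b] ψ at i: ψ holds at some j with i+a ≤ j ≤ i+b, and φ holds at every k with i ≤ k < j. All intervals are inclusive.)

5

Scan j = 0,1,… for (y U[1,1] ¬w):
  j=0: fails
  j=1: fails
  j=2: fails
  j=3: fails
  j=4: fails
  j=5: holds
First hit at j=5, so smallest k = 5-0 = 5.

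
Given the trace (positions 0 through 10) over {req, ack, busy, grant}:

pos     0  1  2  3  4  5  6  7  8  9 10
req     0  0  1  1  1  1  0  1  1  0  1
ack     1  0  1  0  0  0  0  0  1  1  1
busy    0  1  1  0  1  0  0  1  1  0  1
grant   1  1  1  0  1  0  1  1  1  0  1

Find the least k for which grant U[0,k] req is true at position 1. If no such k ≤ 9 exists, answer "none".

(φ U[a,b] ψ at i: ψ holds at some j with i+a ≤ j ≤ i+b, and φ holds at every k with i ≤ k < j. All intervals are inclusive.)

Need earliest j ≥ 1 with req, and grant at every k in [1,j-1].
  j=1: rhs fails.
  j=2: rhs holds; lhs holds on [1,1]. k = 1.

1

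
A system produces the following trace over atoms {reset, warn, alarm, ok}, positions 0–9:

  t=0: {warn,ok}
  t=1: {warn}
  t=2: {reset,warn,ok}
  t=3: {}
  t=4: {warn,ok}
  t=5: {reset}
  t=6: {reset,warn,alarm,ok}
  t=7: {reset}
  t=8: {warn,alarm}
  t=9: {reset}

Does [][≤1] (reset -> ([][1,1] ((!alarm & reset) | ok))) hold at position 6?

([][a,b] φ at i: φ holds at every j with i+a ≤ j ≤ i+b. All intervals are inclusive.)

Check (reset -> ([][1,1] ((!alarm & reset) | ok))) at every j in [6,7]:
  j=6: antecedent true; consequent holds on [7,7] → ✓
  j=7: antecedent true; consequent fails at 8 → ✗
Fails at j=7 → formula fails.

No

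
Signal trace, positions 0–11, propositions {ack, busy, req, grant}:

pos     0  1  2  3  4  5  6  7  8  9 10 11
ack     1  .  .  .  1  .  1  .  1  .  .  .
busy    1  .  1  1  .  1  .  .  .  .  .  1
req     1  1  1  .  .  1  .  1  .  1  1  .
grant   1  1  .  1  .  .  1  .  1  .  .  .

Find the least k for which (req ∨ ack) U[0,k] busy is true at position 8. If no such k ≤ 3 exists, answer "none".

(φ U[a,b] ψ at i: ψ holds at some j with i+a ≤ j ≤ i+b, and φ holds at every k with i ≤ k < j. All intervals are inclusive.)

Need earliest j ≥ 8 with busy, and (req ∨ ack) at every k in [8,j-1].
  j=8: rhs fails.
  j=9: rhs fails.
  j=10: rhs fails.
  j=11: rhs holds; lhs holds on [8,10]. k = 3.

3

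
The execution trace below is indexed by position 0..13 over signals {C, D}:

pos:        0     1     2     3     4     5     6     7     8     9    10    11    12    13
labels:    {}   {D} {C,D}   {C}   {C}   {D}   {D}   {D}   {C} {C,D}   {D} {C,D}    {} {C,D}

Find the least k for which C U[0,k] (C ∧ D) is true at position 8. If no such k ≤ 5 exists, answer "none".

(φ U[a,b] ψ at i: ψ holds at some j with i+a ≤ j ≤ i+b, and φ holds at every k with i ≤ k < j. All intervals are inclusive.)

Need earliest j ≥ 8 with (C ∧ D), and C at every k in [8,j-1].
  j=8: rhs fails.
  j=9: rhs holds; lhs holds on [8,8]. k = 1.

1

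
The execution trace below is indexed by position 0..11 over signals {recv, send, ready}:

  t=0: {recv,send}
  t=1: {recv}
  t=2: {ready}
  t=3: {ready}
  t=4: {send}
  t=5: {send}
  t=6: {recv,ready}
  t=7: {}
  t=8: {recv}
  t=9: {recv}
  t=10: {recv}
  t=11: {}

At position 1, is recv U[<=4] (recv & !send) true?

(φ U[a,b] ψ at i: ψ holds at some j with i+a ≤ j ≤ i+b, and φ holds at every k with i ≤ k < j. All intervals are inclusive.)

Holds

Need some j in [1,5] with (recv & !send), and recv at every k in [1,j-1].
  j=1: (recv & !send) holds; no prefix to check → satisfied.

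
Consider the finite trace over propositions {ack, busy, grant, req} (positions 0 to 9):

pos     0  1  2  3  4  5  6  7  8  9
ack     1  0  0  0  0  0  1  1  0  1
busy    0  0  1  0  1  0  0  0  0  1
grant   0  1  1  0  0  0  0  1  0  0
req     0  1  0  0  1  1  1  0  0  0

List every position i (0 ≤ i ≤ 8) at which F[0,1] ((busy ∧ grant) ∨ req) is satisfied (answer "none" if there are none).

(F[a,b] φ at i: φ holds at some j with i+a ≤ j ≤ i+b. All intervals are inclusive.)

Evaluate at each i in [0,8]:
  i=0: ✓ (witness j=1)
  i=1: ✓ (witness j=1)
  i=2: ✓ (witness j=2)
  i=3: ✓ (witness j=4)
  i=4: ✓ (witness j=4)
  i=5: ✓ (witness j=5)
  i=6: ✓ (witness j=6)
  i=7: ✗ (none in [7,8])
  i=8: ✗ (none in [8,9])

0, 1, 2, 3, 4, 5, 6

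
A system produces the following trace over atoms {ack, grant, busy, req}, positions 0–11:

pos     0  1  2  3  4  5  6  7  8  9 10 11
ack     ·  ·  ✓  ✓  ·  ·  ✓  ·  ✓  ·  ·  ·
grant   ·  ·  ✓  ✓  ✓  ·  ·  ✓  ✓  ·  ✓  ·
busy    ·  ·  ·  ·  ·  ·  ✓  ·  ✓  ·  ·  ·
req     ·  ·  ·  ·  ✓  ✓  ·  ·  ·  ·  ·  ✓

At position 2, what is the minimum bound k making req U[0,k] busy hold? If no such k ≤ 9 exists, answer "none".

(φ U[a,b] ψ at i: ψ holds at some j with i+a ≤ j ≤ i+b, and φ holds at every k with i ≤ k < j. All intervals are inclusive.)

none

Need earliest j ≥ 2 with busy, and req at every k in [2,j-1].
  j=2: rhs fails.
  j=3: rhs fails.
  j=4: rhs fails.
  j=5: rhs fails.
  j=6: rhs holds but lhs fails at k=2.
  j=7: rhs fails.
  j=8: rhs holds but lhs fails at k=2.
  j=9: rhs fails.
  j=10: rhs fails.
  j=11: rhs fails.
No witness within the range → none.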